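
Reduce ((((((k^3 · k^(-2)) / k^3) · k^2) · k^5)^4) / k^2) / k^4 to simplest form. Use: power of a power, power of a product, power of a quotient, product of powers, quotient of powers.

k^14

((((((k^3 · k^(-2)) / k^3) · k^2) · k^5)^4) / k^2) / k^4
= ((((((k^3 · k^(-2)) / k^3) · k^2)^4) · ((k^5)^4)) / k^2) / k^4    [power of a product]
= ((((((k^3 · k^(-2)) / k^3)^4) · ((k^2)^4)) · ((k^5)^4)) / k^2) / k^4    [power of a product]
= ((((((k^3 · k^(-2))^4) / ((k^3)^4)) · ((k^2)^4)) · ((k^5)^4)) / k^2) / k^4    [power of a quotient]
= (((((((k^3)^4) · ((k^(-2))^4)) / ((k^3)^4)) · ((k^2)^4)) · ((k^5)^4)) / k^2) / k^4    [power of a product]
= (((((k^12 · ((k^(-2))^4)) / ((k^3)^4)) · ((k^2)^4)) · ((k^5)^4)) / k^2) / k^4    [power of a power]
= (((((k^12 · k^(-8)) / ((k^3)^4)) · ((k^2)^4)) · ((k^5)^4)) / k^2) / k^4    [power of a power]
= ((((k^4 / ((k^3)^4)) · ((k^2)^4)) · ((k^5)^4)) / k^2) / k^4    [product of powers]
= ((((k^4 / k^12) · ((k^2)^4)) · ((k^5)^4)) / k^2) / k^4    [power of a power]
= (((k^(-8) · ((k^2)^4)) · ((k^5)^4)) / k^2) / k^4    [quotient of powers]
= (((k^(-8) · k^8) · ((k^5)^4)) / k^2) / k^4    [power of a power]
= ((k^0 · ((k^5)^4)) / k^2) / k^4    [product of powers]
= ((k^0 · k^20) / k^2) / k^4    [power of a power]
= (k^20 / k^2) / k^4    [product of powers]
= k^18 / k^4    [quotient of powers]
= k^14    [quotient of powers]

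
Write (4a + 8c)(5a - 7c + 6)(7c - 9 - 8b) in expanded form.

(4a + 8c)(5a - 7c + 6)(7c - 9 - 8b)
= (20a² - 28ac + 24a + 40ac - 56c² + 48c)(7c - 9 - 8b)    [distributive law]
= (20a² + 12ac + 24a - 56c² + 48c)(7c - 9 - 8b)    [combine like terms]
= 140a²c - 180a² - 160a²b + 84ac² - 108ac - 96abc + 168ac - 216a - 192ab - 392c³ + 504c² + 448bc² + 336c² - 432c - 384bc    [distributive law]
= 140a²c - 180a² - 160a²b + 84ac² + 60ac - 96abc - 216a - 192ab - 392c³ + 840c² + 448bc² - 432c - 384bc    [combine like terms]

140a²c - 180a² - 160a²b + 84ac² + 60ac - 96abc - 216a - 192ab - 392c³ + 840c² + 448bc² - 432c - 384bc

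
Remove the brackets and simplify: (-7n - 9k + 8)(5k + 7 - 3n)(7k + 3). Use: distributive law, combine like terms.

(-7n - 9k + 8)(5k + 7 - 3n)(7k + 3)
= (-35kn - 49n + 21n^2 - 45k^2 - 63k + 27kn + 40k + 56 - 24n)(7k + 3)    [distributive law]
= (-8kn - 73n + 21n^2 - 45k^2 - 23k + 56)(7k + 3)    [combine like terms]
= -56k^2n - 24kn - 511kn - 219n + 147kn^2 + 63n^2 - 315k^3 - 135k^2 - 161k^2 - 69k + 392k + 168    [distributive law]
= -56k^2n - 535kn - 219n + 147kn^2 + 63n^2 - 315k^3 - 296k^2 + 323k + 168    [combine like terms]

-56k^2n - 535kn - 219n + 147kn^2 + 63n^2 - 315k^3 - 296k^2 + 323k + 168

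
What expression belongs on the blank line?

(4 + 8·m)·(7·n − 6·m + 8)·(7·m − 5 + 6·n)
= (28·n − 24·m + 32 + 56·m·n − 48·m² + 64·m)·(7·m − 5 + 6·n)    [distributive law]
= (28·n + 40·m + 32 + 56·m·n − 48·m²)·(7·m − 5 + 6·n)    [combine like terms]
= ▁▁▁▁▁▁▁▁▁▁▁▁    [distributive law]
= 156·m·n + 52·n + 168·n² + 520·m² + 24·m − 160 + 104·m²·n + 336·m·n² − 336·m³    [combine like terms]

By distributive law:

196·m·n − 140·n + 168·n² + 280·m² − 200·m + 240·m·n + 224·m − 160 + 192·n + 392·m²·n − 280·m·n + 336·m·n² − 336·m³ + 240·m² − 288·m²·n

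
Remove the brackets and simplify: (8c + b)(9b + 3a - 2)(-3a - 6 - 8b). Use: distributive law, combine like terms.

(8c + b)(9b + 3a - 2)(-3a - 6 - 8b)
= (72bc + 24ac - 16c + 9b^2 + 3ab - 2b)(-3a - 6 - 8b)    [distributive law]
= -216abc - 432bc - 576b^2c - 72a^2c - 144ac - 192abc + 48ac + 96c + 128bc - 27ab^2 - 54b^2 - 72b^3 - 9a^2b - 18ab - 24ab^2 + 6ab + 12b + 16b^2    [distributive law]
= -408abc - 304bc - 576b^2c - 72a^2c - 96ac + 96c - 51ab^2 - 38b^2 - 72b^3 - 9a^2b - 12ab + 12b    [combine like terms]

-408abc - 304bc - 576b^2c - 72a^2c - 96ac + 96c - 51ab^2 - 38b^2 - 72b^3 - 9a^2b - 12ab + 12b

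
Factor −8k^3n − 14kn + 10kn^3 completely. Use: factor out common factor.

−8k^3n − 14kn + 10kn^3
= 2(−4k^3n − 7kn + 5kn^3)    [factor out 2]
= 2kn(−4k^2 − 7 + 5n^2)    [factor out kn]

2kn(−4k^2 − 7 + 5n^2)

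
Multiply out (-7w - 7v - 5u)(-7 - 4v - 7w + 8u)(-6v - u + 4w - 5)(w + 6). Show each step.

(-7w - 7v - 5u)(-7 - 4v - 7w + 8u)(-6v - u + 4w - 5)(w + 6)
= (49w + 28vw + 49w^2 - 56uw + 49v + 28v^2 + 49vw - 56uv + 35u + 20uv + 35uw - 40u^2)(-6v - u + 4w - 5)(w + 6)    [distributive law]
= (49w + 77vw + 49w^2 - 21uw + 49v + 28v^2 - 36uv + 35u - 40u^2)(-6v - u + 4w - 5)(w + 6)    [combine like terms]
= (-294vw - 49uw + 196w^2 - 245w - 462v^2w - 77uvw + 308vw^2 - 385vw - 294vw^2 - 49uw^2 + 196w^3 - 245w^2 + 126uvw + 21u^2w - 84uw^2 + 105uw - 294v^2 - 49uv + 196vw - 245v - 168v^3 - 28uv^2 + 112v^2w - 140v^2 + 216uv^2 + 36u^2v - 144uvw + 180uv - 210uv - 35u^2 + 140uw - 175u + 240u^2v + 40u^3 - 160u^2w + 200u^2)(w + 6)    [distributive law]
= (-483vw + 196uw - 49w^2 - 245w - 350v^2w - 95uvw + 14vw^2 - 133uw^2 + 196w^3 - 139u^2w - 434v^2 - 79uv - 245v - 168v^3 + 188uv^2 + 276u^2v + 165u^2 - 175u + 40u^3)(w + 6)    [combine like terms]
= -483vw^2 - 2898vw + 196uw^2 + 1176uw - 49w^3 - 294w^2 - 245w^2 - 1470w - 350v^2w^2 - 2100v^2w - 95uvw^2 - 570uvw + 14vw^3 + 84vw^2 - 133uw^3 - 798uw^2 + 196w^4 + 1176w^3 - 139u^2w^2 - 834u^2w - 434v^2w - 2604v^2 - 79uvw - 474uv - 245vw - 1470v - 168v^3w - 1008v^3 + 188uv^2w + 1128uv^2 + 276u^2vw + 1656u^2v + 165u^2w + 990u^2 - 175uw - 1050u + 40u^3w + 240u^3    [distributive law]
= -399vw^2 - 3143vw - 602uw^2 + 1001uw + 1127w^3 - 539w^2 - 1470w - 350v^2w^2 - 2534v^2w - 95uvw^2 - 649uvw + 14vw^3 - 133uw^3 + 196w^4 - 139u^2w^2 - 669u^2w - 2604v^2 - 474uv - 1470v - 168v^3w - 1008v^3 + 188uv^2w + 1128uv^2 + 276u^2vw + 1656u^2v + 990u^2 - 1050u + 40u^3w + 240u^3    [combine like terms]

-399vw^2 - 3143vw - 602uw^2 + 1001uw + 1127w^3 - 539w^2 - 1470w - 350v^2w^2 - 2534v^2w - 95uvw^2 - 649uvw + 14vw^3 - 133uw^3 + 196w^4 - 139u^2w^2 - 669u^2w - 2604v^2 - 474uv - 1470v - 168v^3w - 1008v^3 + 188uv^2w + 1128uv^2 + 276u^2vw + 1656u^2v + 990u^2 - 1050u + 40u^3w + 240u^3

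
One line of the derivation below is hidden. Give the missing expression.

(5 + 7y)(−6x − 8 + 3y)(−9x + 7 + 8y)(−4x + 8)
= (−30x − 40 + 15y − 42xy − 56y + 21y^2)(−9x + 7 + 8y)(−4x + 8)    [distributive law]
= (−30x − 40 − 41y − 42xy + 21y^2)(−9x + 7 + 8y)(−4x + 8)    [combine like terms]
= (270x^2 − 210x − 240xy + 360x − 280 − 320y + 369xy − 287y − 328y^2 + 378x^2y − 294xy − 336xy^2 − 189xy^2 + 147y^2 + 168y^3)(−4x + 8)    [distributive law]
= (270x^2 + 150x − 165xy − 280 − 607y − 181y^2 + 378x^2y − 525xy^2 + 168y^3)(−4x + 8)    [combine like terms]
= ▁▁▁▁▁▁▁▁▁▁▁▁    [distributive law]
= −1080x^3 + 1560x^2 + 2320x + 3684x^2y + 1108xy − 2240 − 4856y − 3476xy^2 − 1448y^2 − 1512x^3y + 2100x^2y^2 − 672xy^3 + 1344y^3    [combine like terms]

Applying distributive law to the line above:

−1080x^3 + 2160x^2 − 600x^2 + 1200x + 660x^2y − 1320xy + 1120x − 2240 + 2428xy − 4856y + 724xy^2 − 1448y^2 − 1512x^3y + 3024x^2y + 2100x^2y^2 − 4200xy^2 − 672xy^3 + 1344y^3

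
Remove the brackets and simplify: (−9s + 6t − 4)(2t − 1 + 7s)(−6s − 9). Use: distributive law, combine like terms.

(−9s + 6t − 4)(2t − 1 + 7s)(−6s − 9)
= (−18st + 9s − 63s² + 12t² − 6t + 42st − 8t + 4 − 28s)(−6s − 9)    [distributive law]
= (24st − 19s − 63s² + 12t² − 14t + 4)(−6s − 9)    [combine like terms]
= −144s²t − 216st + 114s² + 171s + 378s³ + 567s² − 72st² − 108t² + 84st + 126t − 24s − 36    [distributive law]
= −144s²t − 132st + 681s² + 147s + 378s³ − 72st² − 108t² + 126t − 36    [combine like terms]

−144s²t − 132st + 681s² + 147s + 378s³ − 72st² − 108t² + 126t − 36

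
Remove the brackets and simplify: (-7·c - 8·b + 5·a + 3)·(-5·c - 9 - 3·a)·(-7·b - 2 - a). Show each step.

(-7·c - 8·b + 5·a + 3)·(-5·c - 9 - 3·a)·(-7·b - 2 - a)
= (35·c² + 63·c + 21·a·c + 40·b·c + 72·b + 24·a·b - 25·a·c - 45·a - 15·a² - 15·c - 27 - 9·a)·(-7·b - 2 - a)    [distributive law]
= (35·c² + 48·c - 4·a·c + 40·b·c + 72·b + 24·a·b - 54·a - 15·a² - 27)·(-7·b - 2 - a)    [combine like terms]
= -245·b·c² - 70·c² - 35·a·c² - 336·b·c - 96·c - 48·a·c + 28·a·b·c + 8·a·c + 4·a²·c - 280·b²·c - 80·b·c - 40·a·b·c - 504·b² - 144·b - 72·a·b - 168·a·b² - 48·a·b - 24·a²·b + 378·a·b + 108·a + 54·a² + 105·a²·b + 30·a² + 15·a³ + 189·b + 54 + 27·a    [distributive law]
= -245·b·c² - 70·c² - 35·a·c² - 416·b·c - 96·c - 40·a·c - 12·a·b·c + 4·a²·c - 280·b²·c - 504·b² + 45·b + 258·a·b - 168·a·b² + 81·a²·b + 135·a + 84·a² + 15·a³ + 54    [combine like terms]

-245·b·c² - 70·c² - 35·a·c² - 416·b·c - 96·c - 40·a·c - 12·a·b·c + 4·a²·c - 280·b²·c - 504·b² + 45·b + 258·a·b - 168·a·b² + 81·a²·b + 135·a + 84·a² + 15·a³ + 54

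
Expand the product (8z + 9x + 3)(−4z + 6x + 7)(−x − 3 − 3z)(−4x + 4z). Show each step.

(8z + 9x + 3)(−4z + 6x + 7)(−x − 3 − 3z)(−4x + 4z)
= (−32z² + 48xz + 56z − 36xz + 54x² + 63x − 12z + 18x + 21)(−x − 3 − 3z)(−4x + 4z)    [distributive law]
= (−32z² + 12xz + 44z + 54x² + 81x + 21)(−x − 3 − 3z)(−4x + 4z)    [combine like terms]
= (32xz² + 96z² + 96z³ − 12x²z − 36xz − 36xz² − 44xz − 132z − 132z² − 54x³ − 162x² − 162x²z − 81x² − 243x − 243xz − 21x − 63 − 63z)(−4x + 4z)    [distributive law]
= (−4xz² − 36z² + 96z³ − 174x²z − 323xz − 195z − 54x³ − 243x² − 264x − 63)(−4x + 4z)    [combine like terms]
= 16x²z² − 16xz³ + 144xz² − 144z³ − 384xz³ + 384z⁴ + 696x³z − 696x²z² + 1292x²z − 1292xz² + 780xz − 780z² + 216x⁴ − 216x³z + 972x³ − 972x²z + 1056x² − 1056xz + 252x − 252z    [distributive law]
= −680x²z² − 400xz³ − 1148xz² − 144z³ + 384z⁴ + 480x³z + 320x²z − 276xz − 780z² + 216x⁴ + 972x³ + 1056x² + 252x − 252z    [combine like terms]

−680x²z² − 400xz³ − 1148xz² − 144z³ + 384z⁴ + 480x³z + 320x²z − 276xz − 780z² + 216x⁴ + 972x³ + 1056x² + 252x − 252z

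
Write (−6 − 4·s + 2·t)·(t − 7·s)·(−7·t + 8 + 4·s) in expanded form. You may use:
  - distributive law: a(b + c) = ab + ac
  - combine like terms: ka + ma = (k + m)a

(−6 − 4·s + 2·t)·(t − 7·s)·(−7·t + 8 + 4·s)
= (−6·t + 42·s − 4·s·t + 28·s² + 2·t² − 14·s·t)·(−7·t + 8 + 4·s)    [distributive law]
= (−6·t + 42·s − 18·s·t + 28·s² + 2·t²)·(−7·t + 8 + 4·s)    [combine like terms]
= 42·t² − 48·t − 24·s·t − 294·s·t + 336·s + 168·s² + 126·s·t² − 144·s·t − 72·s²·t − 196·s²·t + 224·s² + 112·s³ − 14·t³ + 16·t² + 8·s·t²    [distributive law]
= 58·t² − 48·t − 462·s·t + 336·s + 392·s² + 134·s·t² − 268·s²·t + 112·s³ − 14·t³    [combine like terms]

58·t² − 48·t − 462·s·t + 336·s + 392·s² + 134·s·t² − 268·s²·t + 112·s³ − 14·t³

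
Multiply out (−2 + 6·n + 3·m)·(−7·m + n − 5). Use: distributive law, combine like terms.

−m − 32·n + 10 − 39·m·n + 6·n^2 − 21·m^2

(−2 + 6·n + 3·m)·(−7·m + n − 5)
= 14·m − 2·n + 10 − 42·m·n + 6·n^2 − 30·n − 21·m^2 + 3·m·n − 15·m    [distributive law]
= −m − 32·n + 10 − 39·m·n + 6·n^2 − 21·m^2    [combine like terms]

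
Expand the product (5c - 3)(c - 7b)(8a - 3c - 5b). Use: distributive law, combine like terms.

(5c - 3)(c - 7b)(8a - 3c - 5b)
= (5c² - 35bc - 3c + 21b)(8a - 3c - 5b)    [distributive law]
= 40ac² - 15c³ - 25bc² - 280abc + 105bc² + 175b²c - 24ac + 9c² + 15bc + 168ab - 63bc - 105b²    [distributive law]
= 40ac² - 15c³ + 80bc² - 280abc + 175b²c - 24ac + 9c² - 48bc + 168ab - 105b²    [combine like terms]

40ac² - 15c³ + 80bc² - 280abc + 175b²c - 24ac + 9c² - 48bc + 168ab - 105b²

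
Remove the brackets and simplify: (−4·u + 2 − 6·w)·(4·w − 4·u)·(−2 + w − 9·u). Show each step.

(−4·u + 2 − 6·w)·(4·w − 4·u)·(−2 + w − 9·u)
= (−16·u·w + 16·u^2 + 8·w − 8·u − 24·w^2 + 24·u·w)·(−2 + w − 9·u)    [distributive law]
= (8·u·w + 16·u^2 + 8·w − 8·u − 24·w^2)·(−2 + w − 9·u)    [combine like terms]
= −16·u·w + 8·u·w^2 − 72·u^2·w − 32·u^2 + 16·u^2·w − 144·u^3 − 16·w + 8·w^2 − 72·u·w + 16·u − 8·u·w + 72·u^2 + 48·w^2 − 24·w^3 + 216·u·w^2    [distributive law]
= −96·u·w + 224·u·w^2 − 56·u^2·w + 40·u^2 − 144·u^3 − 16·w + 56·w^2 + 16·u − 24·w^3    [combine like terms]

−96·u·w + 224·u·w^2 − 56·u^2·w + 40·u^2 − 144·u^3 − 16·w + 56·w^2 + 16·u − 24·w^3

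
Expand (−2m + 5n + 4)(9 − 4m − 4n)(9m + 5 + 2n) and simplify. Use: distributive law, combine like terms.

−266m² + 154m + 133mn + 72m³ − 92m²n − 204mn² + 217n − 42n² − 40n³ + 180

(−2m + 5n + 4)(9 − 4m − 4n)(9m + 5 + 2n)
= (−18m + 8m² + 8mn + 45n − 20mn − 20n² + 36 − 16m − 16n)(9m + 5 + 2n)    [distributive law]
= (−34m + 8m² − 12mn + 29n − 20n² + 36)(9m + 5 + 2n)    [combine like terms]
= −306m² − 170m − 68mn + 72m³ + 40m² + 16m²n − 108m²n − 60mn − 24mn² + 261mn + 145n + 58n² − 180mn² − 100n² − 40n³ + 324m + 180 + 72n    [distributive law]
= −266m² + 154m + 133mn + 72m³ − 92m²n − 204mn² + 217n − 42n² − 40n³ + 180    [combine like terms]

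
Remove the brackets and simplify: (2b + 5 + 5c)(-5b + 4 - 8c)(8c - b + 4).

(2b + 5 + 5c)(-5b + 4 - 8c)(8c - b + 4)
= (-10b^2 + 8b - 16bc - 25b + 20 - 40c - 25bc + 20c - 40c^2)(8c - b + 4)    [distributive law]
= (-10b^2 - 17b - 41bc + 20 - 20c - 40c^2)(8c - b + 4)    [combine like terms]
= -80b^2c + 10b^3 - 40b^2 - 136bc + 17b^2 - 68b - 328bc^2 + 41b^2c - 164bc + 160c - 20b + 80 - 160c^2 + 20bc - 80c - 320c^3 + 40bc^2 - 160c^2    [distributive law]
= -39b^2c + 10b^3 - 23b^2 - 280bc - 88b - 288bc^2 + 80c + 80 - 320c^2 - 320c^3    [combine like terms]

-39b^2c + 10b^3 - 23b^2 - 280bc - 88b - 288bc^2 + 80c + 80 - 320c^2 - 320c^3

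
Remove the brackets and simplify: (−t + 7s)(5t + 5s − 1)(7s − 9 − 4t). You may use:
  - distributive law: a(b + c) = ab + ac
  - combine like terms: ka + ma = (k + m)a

−155st^2 + 41t^2 + 20t^3 + 70s^2t − 235st − 9t + 245s^3 − 364s^2 + 63s

(−t + 7s)(5t + 5s − 1)(7s − 9 − 4t)
= (−5t^2 − 5st + t + 35st + 35s^2 − 7s)(7s − 9 − 4t)    [distributive law]
= (−5t^2 + 30st + t + 35s^2 − 7s)(7s − 9 − 4t)    [combine like terms]
= −35st^2 + 45t^2 + 20t^3 + 210s^2t − 270st − 120st^2 + 7st − 9t − 4t^2 + 245s^3 − 315s^2 − 140s^2t − 49s^2 + 63s + 28st    [distributive law]
= −155st^2 + 41t^2 + 20t^3 + 70s^2t − 235st − 9t + 245s^3 − 364s^2 + 63s    [combine like terms]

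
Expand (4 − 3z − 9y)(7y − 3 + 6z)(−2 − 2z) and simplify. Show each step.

−110y + 40yz + 24 − 42z − 30z² + 150yz² + 36z³ + 126y² + 126y²z

(4 − 3z − 9y)(7y − 3 + 6z)(−2 − 2z)
= (28y − 12 + 24z − 21yz + 9z − 18z² − 63y² + 27y − 54yz)(−2 − 2z)    [distributive law]
= (55y − 12 + 33z − 75yz − 18z² − 63y²)(−2 − 2z)    [combine like terms]
= −110y − 110yz + 24 + 24z − 66z − 66z² + 150yz + 150yz² + 36z² + 36z³ + 126y² + 126y²z    [distributive law]
= −110y + 40yz + 24 − 42z − 30z² + 150yz² + 36z³ + 126y² + 126y²z    [combine like terms]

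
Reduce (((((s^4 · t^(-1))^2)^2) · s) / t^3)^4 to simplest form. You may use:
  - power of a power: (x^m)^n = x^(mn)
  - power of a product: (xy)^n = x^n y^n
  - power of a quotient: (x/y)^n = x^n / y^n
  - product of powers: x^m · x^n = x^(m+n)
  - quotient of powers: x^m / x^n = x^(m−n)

(((((s^4 · t^(-1))^2)^2) · s) / t^3)^4
= (((((s^4 · t^(-1))^2)^2) · s)^4) / ((t^3)^4)    [power of a quotient]
= (((((s^4 · t^(-1))^2)^2)^4) · (s^4)) / ((t^3)^4)    [power of a product]
= ((((s^4 · t^(-1))^2)^8) · (s^4)) / ((t^3)^4)    [power of a power]
= (((s^4 · t^(-1))^16) · (s^4)) / ((t^3)^4)    [power of a power]
= ((((s^4)^16) · ((t^(-1))^16)) · (s^4)) / ((t^3)^4)    [power of a product]
= ((s^64 · ((t^(-1))^16)) · (s^4)) / ((t^3)^4)    [power of a power]
= ((s^64 · t^(-16)) · (s^4)) / ((t^3)^4)    [power of a power]
= ((s^64 · t^(-16)) · s^4) / t^12    [power of a power]
= s^68t^(-28)    [quotient of powers; product of powers]

s^68t^(-28)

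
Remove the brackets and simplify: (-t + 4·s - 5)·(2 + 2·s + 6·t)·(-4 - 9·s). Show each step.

128·t + 200·s·t - 198·s^2·t + 24·t^2 + 54·s·t^2 + 98·s - 14·s^2 - 72·s^3 + 40

(-t + 4·s - 5)·(2 + 2·s + 6·t)·(-4 - 9·s)
= (-2·t - 2·s·t - 6·t^2 + 8·s + 8·s^2 + 24·s·t - 10 - 10·s - 30·t)·(-4 - 9·s)    [distributive law]
= (-32·t + 22·s·t - 6·t^2 - 2·s + 8·s^2 - 10)·(-4 - 9·s)    [combine like terms]
= 128·t + 288·s·t - 88·s·t - 198·s^2·t + 24·t^2 + 54·s·t^2 + 8·s + 18·s^2 - 32·s^2 - 72·s^3 + 40 + 90·s    [distributive law]
= 128·t + 200·s·t - 198·s^2·t + 24·t^2 + 54·s·t^2 + 98·s - 14·s^2 - 72·s^3 + 40    [combine like terms]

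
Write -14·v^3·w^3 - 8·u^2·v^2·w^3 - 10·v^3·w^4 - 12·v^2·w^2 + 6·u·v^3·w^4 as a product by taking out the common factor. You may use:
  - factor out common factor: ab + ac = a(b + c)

-14·v^3·w^3 - 8·u^2·v^2·w^3 - 10·v^3·w^4 - 12·v^2·w^2 + 6·u·v^3·w^4
= 2(-7·v^3·w^3 - 4·u^2·v^2·w^3 - 5·v^3·w^4 - 6·v^2·w^2 + 3·u·v^3·w^4)    [factor out 2]
= 2·v^2·w^2(-7·v·w - 4·u^2·w - 5·v·w^2 - 6 + 3·u·v·w^2)    [factor out v^2·w^2]

2·v^2·w^2(-7·v·w - 4·u^2·w - 5·v·w^2 - 6 + 3·u·v·w^2)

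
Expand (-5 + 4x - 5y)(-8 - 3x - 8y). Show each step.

40 - 17x + 80y - 12x^2 - 17xy + 40y^2

(-5 + 4x - 5y)(-8 - 3x - 8y)
= 40 + 15x + 40y - 32x - 12x^2 - 32xy + 40y + 15xy + 40y^2    [distributive law]
= 40 - 17x + 80y - 12x^2 - 17xy + 40y^2    [combine like terms]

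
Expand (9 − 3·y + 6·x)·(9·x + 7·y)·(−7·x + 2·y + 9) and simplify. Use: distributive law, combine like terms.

−81·x^2 − 144·x·y + 729·x − 63·y^2 + 567·y + 3·x^2·y + 177·x·y^2 − 42·y^3 − 378·x^3

(9 − 3·y + 6·x)·(9·x + 7·y)·(−7·x + 2·y + 9)
= (81·x + 63·y − 27·x·y − 21·y^2 + 54·x^2 + 42·x·y)·(−7·x + 2·y + 9)    [distributive law]
= (81·x + 63·y + 15·x·y − 21·y^2 + 54·x^2)·(−7·x + 2·y + 9)    [combine like terms]
= −567·x^2 + 162·x·y + 729·x − 441·x·y + 126·y^2 + 567·y − 105·x^2·y + 30·x·y^2 + 135·x·y + 147·x·y^2 − 42·y^3 − 189·y^2 − 378·x^3 + 108·x^2·y + 486·x^2    [distributive law]
= −81·x^2 − 144·x·y + 729·x − 63·y^2 + 567·y + 3·x^2·y + 177·x·y^2 − 42·y^3 − 378·x^3    [combine like terms]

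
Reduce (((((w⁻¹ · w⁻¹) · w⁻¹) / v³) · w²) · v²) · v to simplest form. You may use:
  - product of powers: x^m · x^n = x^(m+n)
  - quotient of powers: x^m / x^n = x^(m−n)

(((((w⁻¹ · w⁻¹) · w⁻¹) / v³) · w²) · v²) · v
= ((((w⁻² · w⁻¹) / v³) · w²) · v²) · v    [product of powers]
= (((w⁻³ / v³) · w²) · v²) · v    [product of powers]
= w⁻¹    [quotient of powers; product of powers]

w⁻¹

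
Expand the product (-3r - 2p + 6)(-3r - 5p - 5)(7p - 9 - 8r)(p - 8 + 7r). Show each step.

(-3r - 2p + 6)(-3r - 5p - 5)(7p - 9 - 8r)(p - 8 + 7r)
= (9r^2 + 15pr + 15r + 6pr + 10p^2 + 10p - 18r - 30p - 30)(7p - 9 - 8r)(p - 8 + 7r)    [distributive law]
= (9r^2 + 21pr - 3r + 10p^2 - 20p - 30)(7p - 9 - 8r)(p - 8 + 7r)    [combine like terms]
= (63pr^2 - 81r^2 - 72r^3 + 147p^2r - 189pr - 168pr^2 - 21pr + 27r + 24r^2 + 70p^3 - 90p^2 - 80p^2r - 140p^2 + 180p + 160pr - 210p + 270 + 240r)(p - 8 + 7r)    [distributive law]
= (-105pr^2 - 57r^2 - 72r^3 + 67p^2r - 50pr + 267r + 70p^3 - 230p^2 - 30p + 270)(p - 8 + 7r)    [combine like terms]
= -105p^2r^2 + 840pr^2 - 735pr^3 - 57pr^2 + 456r^2 - 399r^3 - 72pr^3 + 576r^3 - 504r^4 + 67p^3r - 536p^2r + 469p^2r^2 - 50p^2r + 400pr - 350pr^2 + 267pr - 2136r + 1869r^2 + 70p^4 - 560p^3 + 490p^3r - 230p^3 + 1840p^2 - 1610p^2r - 30p^2 + 240p - 210pr + 270p - 2160 + 1890r    [distributive law]
= 364p^2r^2 + 433pr^2 - 807pr^3 + 2325r^2 + 177r^3 - 504r^4 + 557p^3r - 2196p^2r + 457pr - 246r + 70p^4 - 790p^3 + 1810p^2 + 510p - 2160    [combine like terms]

364p^2r^2 + 433pr^2 - 807pr^3 + 2325r^2 + 177r^3 - 504r^4 + 557p^3r - 2196p^2r + 457pr - 246r + 70p^4 - 790p^3 + 1810p^2 + 510p - 2160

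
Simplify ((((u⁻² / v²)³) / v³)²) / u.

u⁻¹³v⁻¹⁸

((((u⁻² / v²)³) / v³)²) / u
= ((((u⁻² / v²)³)²) / ((v³)²)) / u    [power of a quotient]
= (((u⁻² / v²)⁶) / ((v³)²)) / u    [power of a power]
= ((((u⁻²)⁶) / ((v²)⁶)) / ((v³)²)) / u    [power of a quotient]
= ((u⁻¹² / ((v²)⁶)) / ((v³)²)) / u    [power of a power]
= ((u⁻¹² / v¹²) / ((v³)²)) / u    [power of a power]
= ((u⁻¹² / v¹²) / v⁶) / u    [power of a power]
= u⁻¹³v⁻¹⁸    [quotient of powers; product of powers]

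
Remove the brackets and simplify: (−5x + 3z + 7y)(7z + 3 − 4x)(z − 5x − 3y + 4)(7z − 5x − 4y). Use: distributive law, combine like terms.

(−5x + 3z + 7y)(7z + 3 − 4x)(z − 5x − 3y + 4)(7z − 5x − 4y)
= (−35xz − 15x + 20x^2 + 21z^2 + 9z − 12xz + 49yz + 21y − 28xy)(z − 5x − 3y + 4)(7z − 5x − 4y)    [distributive law]
= (−47xz − 15x + 20x^2 + 21z^2 + 9z + 49yz + 21y − 28xy)(z − 5x − 3y + 4)(7z − 5x − 4y)    [combine like terms]
= (−47xz^2 + 235x^2z + 141xyz − 188xz − 15xz + 75x^2 + 45xy − 60x + 20x^2z − 100x^3 − 60x^2y + 80x^2 + 21z^3 − 105xz^2 − 63yz^2 + 84z^2 + 9z^2 − 45xz − 27yz + 36z + 49yz^2 − 245xyz − 147y^2z + 196yz + 21yz − 105xy − 63y^2 + 84y − 28xyz + 140x^2y + 84xy^2 − 112xy)(7z − 5x − 4y)    [distributive law]
= (−152xz^2 + 255x^2z − 132xyz − 248xz + 155x^2 − 172xy − 60x − 100x^3 + 80x^2y + 21z^3 − 14yz^2 + 93z^2 + 190yz + 36z − 147y^2z − 63y^2 + 84y + 84xy^2)(7z − 5x − 4y)    [combine like terms]
= −1064xz^3 + 760x^2z^2 + 608xyz^2 + 1785x^2z^2 − 1275x^3z − 1020x^2yz − 924xyz^2 + 660x^2yz + 528xy^2z − 1736xz^2 + 1240x^2z + 992xyz + 1085x^2z − 775x^3 − 620x^2y − 1204xyz + 860x^2y + 688xy^2 − 420xz + 300x^2 + 240xy − 700x^3z + 500x^4 + 400x^3y + 560x^2yz − 400x^3y − 320x^2y^2 + 147z^4 − 105xz^3 − 84yz^3 − 98yz^3 + 70xyz^2 + 56y^2z^2 + 651z^3 − 465xz^2 − 372yz^2 + 1330yz^2 − 950xyz − 760y^2z + 252z^2 − 180xz − 144yz − 1029y^2z^2 + 735xy^2z + 588y^3z − 441y^2z + 315xy^2 + 252y^3 + 588yz − 420xy − 336y^2 + 588xy^2z − 420x^2y^2 − 336xy^3    [distributive law]
= −1169xz^3 + 2545x^2z^2 − 246xyz^2 − 1975x^3z + 200x^2yz + 1851xy^2z − 2201xz^2 + 2325x^2z − 1162xyz − 775x^3 + 240x^2y + 1003xy^2 − 600xz + 300x^2 − 180xy + 500x^4 − 740x^2y^2 + 147z^4 − 182yz^3 − 973y^2z^2 + 651z^3 + 958yz^2 − 1201y^2z + 252z^2 + 444yz + 588y^3z + 252y^3 − 336y^2 − 336xy^3    [combine like terms]

−1169xz^3 + 2545x^2z^2 − 246xyz^2 − 1975x^3z + 200x^2yz + 1851xy^2z − 2201xz^2 + 2325x^2z − 1162xyz − 775x^3 + 240x^2y + 1003xy^2 − 600xz + 300x^2 − 180xy + 500x^4 − 740x^2y^2 + 147z^4 − 182yz^3 − 973y^2z^2 + 651z^3 + 958yz^2 − 1201y^2z + 252z^2 + 444yz + 588y^3z + 252y^3 − 336y^2 − 336xy^3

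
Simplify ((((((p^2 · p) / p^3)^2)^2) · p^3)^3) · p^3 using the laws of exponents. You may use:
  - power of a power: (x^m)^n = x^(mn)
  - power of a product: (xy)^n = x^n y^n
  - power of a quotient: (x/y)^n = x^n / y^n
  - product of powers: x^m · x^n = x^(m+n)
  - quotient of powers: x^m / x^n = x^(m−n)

((((((p^2 · p) / p^3)^2)^2) · p^3)^3) · p^3
= ((((((p^2 · p) / p^3)^2)^2)^3) · ((p^3)^3)) · p^3    [power of a product]
= (((((p^2 · p) / p^3)^2)^6) · ((p^3)^3)) · p^3    [power of a power]
= ((((p^2 · p) / p^3)^12) · ((p^3)^3)) · p^3    [power of a power]
= ((((p^2 · p)^12) / ((p^3)^12)) · ((p^3)^3)) · p^3    [power of a quotient]
= (((((p^2)^12) · (p^12)) / ((p^3)^12)) · ((p^3)^3)) · p^3    [power of a product]
= (((p^24 · (p^12)) / ((p^3)^12)) · ((p^3)^3)) · p^3    [power of a power]
= ((p^36 / ((p^3)^12)) · ((p^3)^3)) · p^3    [product of powers]
= ((p^36 / p^36) · ((p^3)^3)) · p^3    [power of a power]
= (p^0 · ((p^3)^3)) · p^3    [quotient of powers]
= (p^0 · p^9) · p^3    [power of a power]
= p^9 · p^3    [product of powers]
= p^12    [product of powers]

p^12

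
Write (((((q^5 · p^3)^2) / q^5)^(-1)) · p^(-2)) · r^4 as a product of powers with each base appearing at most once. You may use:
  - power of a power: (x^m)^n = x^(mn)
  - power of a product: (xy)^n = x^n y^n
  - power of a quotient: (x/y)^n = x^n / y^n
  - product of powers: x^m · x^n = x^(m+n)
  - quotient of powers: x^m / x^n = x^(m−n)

p^(-8)·q^(-5)·r^4

(((((q^5 · p^3)^2) / q^5)^(-1)) · p^(-2)) · r^4
= (((((q^5 · p^3)^2)^(-1)) / ((q^5)^(-1))) · p^(-2)) · r^4    [power of a quotient]
= ((((q^5 · p^3)^(-2)) / ((q^5)^(-1))) · p^(-2)) · r^4    [power of a power]
= (((((q^5)^(-2)) · ((p^3)^(-2))) / ((q^5)^(-1))) · p^(-2)) · r^4    [power of a product]
= (((q^(-10) · ((p^3)^(-2))) / ((q^5)^(-1))) · p^(-2)) · r^4    [power of a power]
= (((q^(-10) · p^(-6)) / ((q^5)^(-1))) · p^(-2)) · r^4    [power of a power]
= (((q^(-10) · p^(-6)) / q^(-5)) · p^(-2)) · r^4    [power of a power]
= p^(-8)·q^(-5)·r^4    [quotient of powers; product of powers]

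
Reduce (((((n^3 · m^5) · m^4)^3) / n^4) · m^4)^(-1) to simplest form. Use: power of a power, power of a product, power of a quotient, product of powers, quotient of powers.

m^(-31)·n^(-5)

(((((n^3 · m^5) · m^4)^3) / n^4) · m^4)^(-1)
= (((((n^3 · m^5) · m^4)^3) / n^4)^(-1)) · ((m^4)^(-1))    [power of a product]
= (((((n^3 · m^5) · m^4)^3)^(-1)) / ((n^4)^(-1))) · ((m^4)^(-1))    [power of a quotient]
= ((((n^3 · m^5) · m^4)^(-3)) / ((n^4)^(-1))) · ((m^4)^(-1))    [power of a power]
= ((((n^3 · m^5)^(-3)) · ((m^4)^(-3))) / ((n^4)^(-1))) · ((m^4)^(-1))    [power of a product]
= (((((n^3)^(-3)) · ((m^5)^(-3))) · ((m^4)^(-3))) / ((n^4)^(-1))) · ((m^4)^(-1))    [power of a product]
= (((n^(-9) · ((m^5)^(-3))) · ((m^4)^(-3))) / ((n^4)^(-1))) · ((m^4)^(-1))    [power of a power]
= (((n^(-9) · m^(-15)) · ((m^4)^(-3))) / ((n^4)^(-1))) · ((m^4)^(-1))    [power of a power]
= (((n^(-9) · m^(-15)) · m^(-12)) / ((n^4)^(-1))) · ((m^4)^(-1))    [power of a power]
= (((n^(-9) · m^(-15)) · m^(-12)) / n^(-4)) · ((m^4)^(-1))    [power of a power]
= (((n^(-9) · m^(-15)) · m^(-12)) / n^(-4)) · m^(-4)    [power of a power]
= m^(-31)·n^(-5)    [quotient of powers; product of powers]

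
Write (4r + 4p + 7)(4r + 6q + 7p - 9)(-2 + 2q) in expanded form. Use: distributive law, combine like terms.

(4r + 4p + 7)(4r + 6q + 7p - 9)(-2 + 2q)
= (16r² + 24qr + 28pr - 36r + 16pr + 24pq + 28p² - 36p + 28r + 42q + 49p - 63)(-2 + 2q)    [distributive law]
= (16r² + 24qr + 44pr - 8r + 24pq + 28p² + 13p + 42q - 63)(-2 + 2q)    [combine like terms]
= -32r² + 32qr² - 48qr + 48q²r - 88pr + 88pqr + 16r - 16qr - 48pq + 48pq² - 56p² + 56p²q - 26p + 26pq - 84q + 84q² + 126 - 126q    [distributive law]
= -32r² + 32qr² - 64qr + 48q²r - 88pr + 88pqr + 16r - 22pq + 48pq² - 56p² + 56p²q - 26p - 210q + 84q² + 126    [combine like terms]

-32r² + 32qr² - 64qr + 48q²r - 88pr + 88pqr + 16r - 22pq + 48pq² - 56p² + 56p²q - 26p - 210q + 84q² + 126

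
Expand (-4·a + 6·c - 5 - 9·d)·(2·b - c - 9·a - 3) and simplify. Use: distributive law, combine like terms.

-8·a·b - 50·a·c + 36·a^2 + 57·a + 12·b·c - 6·c^2 - 13·c - 10·b + 15 - 18·b·d + 9·c·d + 81·a·d + 27·d

(-4·a + 6·c - 5 - 9·d)·(2·b - c - 9·a - 3)
= -8·a·b + 4·a·c + 36·a^2 + 12·a + 12·b·c - 6·c^2 - 54·a·c - 18·c - 10·b + 5·c + 45·a + 15 - 18·b·d + 9·c·d + 81·a·d + 27·d    [distributive law]
= -8·a·b - 50·a·c + 36·a^2 + 57·a + 12·b·c - 6·c^2 - 13·c - 10·b + 15 - 18·b·d + 9·c·d + 81·a·d + 27·d    [combine like terms]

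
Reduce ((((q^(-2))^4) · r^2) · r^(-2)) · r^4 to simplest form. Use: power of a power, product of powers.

q^(-8)·r^4

((((q^(-2))^4) · r^2) · r^(-2)) · r^4
= ((q^(-8) · r^2) · r^(-2)) · r^4    [power of a power]
= q^(-8)·r^4    [product of powers]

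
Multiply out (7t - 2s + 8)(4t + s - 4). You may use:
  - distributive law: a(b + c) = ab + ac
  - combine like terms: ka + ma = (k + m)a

(7t - 2s + 8)(4t + s - 4)
= 28t^2 + 7st - 28t - 8st - 2s^2 + 8s + 32t + 8s - 32    [distributive law]
= 28t^2 - st + 4t - 2s^2 + 16s - 32    [combine like terms]

28t^2 - st + 4t - 2s^2 + 16s - 32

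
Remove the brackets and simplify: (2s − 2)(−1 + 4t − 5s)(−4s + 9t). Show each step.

(2s − 2)(−1 + 4t − 5s)(−4s + 9t)
= (−2s + 8st − 10s² + 2 − 8t + 10s)(−4s + 9t)    [distributive law]
= (8s + 8st − 10s² + 2 − 8t)(−4s + 9t)    [combine like terms]
= −32s² + 72st − 32s²t + 72st² + 40s³ − 90s²t − 8s + 18t + 32st − 72t²    [distributive law]
= −32s² + 104st − 122s²t + 72st² + 40s³ − 8s + 18t − 72t²    [combine like terms]

−32s² + 104st − 122s²t + 72st² + 40s³ − 8s + 18t − 72t²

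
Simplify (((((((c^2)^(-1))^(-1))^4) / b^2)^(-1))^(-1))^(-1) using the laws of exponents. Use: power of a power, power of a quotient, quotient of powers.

b^2c^(-8)

(((((((c^2)^(-1))^(-1))^4) / b^2)^(-1))^(-1))^(-1)
= ((((((c^2)^(-1))^(-1))^4) / b^2)^(-1))^1    [power of a power]
= (((((c^2)^(-1))^(-1))^4) / b^2)^(-1)    [power of a power]
= (((((c^2)^(-1))^(-1))^4)^(-1)) / ((b^2)^(-1))    [power of a quotient]
= ((((c^2)^(-1))^(-1))^(-4)) / ((b^2)^(-1))    [power of a power]
= (((c^2)^(-1))^4) / ((b^2)^(-1))    [power of a power]
= ((c^2)^(-4)) / ((b^2)^(-1))    [power of a power]
= c^(-8) / ((b^2)^(-1))    [power of a power]
= c^(-8) / b^(-2)    [power of a power]
= b^2c^(-8)    [quotient of powers]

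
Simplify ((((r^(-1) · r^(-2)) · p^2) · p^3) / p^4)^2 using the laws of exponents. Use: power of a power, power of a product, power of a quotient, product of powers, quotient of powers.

p^2r^(-6)

((((r^(-1) · r^(-2)) · p^2) · p^3) / p^4)^2
= ((((r^(-1) · r^(-2)) · p^2) · p^3)^2) / ((p^4)^2)    [power of a quotient]
= ((((r^(-1) · r^(-2)) · p^2)^2) · ((p^3)^2)) / ((p^4)^2)    [power of a product]
= ((((r^(-1) · r^(-2))^2) · ((p^2)^2)) · ((p^3)^2)) / ((p^4)^2)    [power of a product]
= (((((r^(-1))^2) · ((r^(-2))^2)) · ((p^2)^2)) · ((p^3)^2)) / ((p^4)^2)    [power of a product]
= (((r^(-2) · ((r^(-2))^2)) · ((p^2)^2)) · ((p^3)^2)) / ((p^4)^2)    [power of a power]
= (((r^(-2) · r^(-4)) · ((p^2)^2)) · ((p^3)^2)) / ((p^4)^2)    [power of a power]
= ((r^(-6) · ((p^2)^2)) · ((p^3)^2)) / ((p^4)^2)    [product of powers]
= ((r^(-6) · p^4) · ((p^3)^2)) / ((p^4)^2)    [power of a power]
= ((r^(-6) · p^4) · p^6) / ((p^4)^2)    [power of a power]
= ((r^(-6) · p^4) · p^6) / p^8    [power of a power]
= p^2r^(-6)    [quotient of powers; product of powers]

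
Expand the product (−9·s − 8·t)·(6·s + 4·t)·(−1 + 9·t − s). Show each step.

(−9·s − 8·t)·(6·s + 4·t)·(−1 + 9·t − s)
= (−54·s^2 − 36·s·t − 48·s·t − 32·t^2)·(−1 + 9·t − s)    [distributive law]
= (−54·s^2 − 84·s·t − 32·t^2)·(−1 + 9·t − s)    [combine like terms]
= 54·s^2 − 486·s^2·t + 54·s^3 + 84·s·t − 756·s·t^2 + 84·s^2·t + 32·t^2 − 288·t^3 + 32·s·t^2    [distributive law]
= 54·s^2 − 402·s^2·t + 54·s^3 + 84·s·t − 724·s·t^2 + 32·t^2 − 288·t^3    [combine like terms]

54·s^2 − 402·s^2·t + 54·s^3 + 84·s·t − 724·s·t^2 + 32·t^2 − 288·t^3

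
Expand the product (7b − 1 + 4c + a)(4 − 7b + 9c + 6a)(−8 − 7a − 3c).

−280b − 525ab − 385bc + 392b^2 + 343ab^2 + 147b^2c − 350abc − 105bc^2 − 245a^2b + 32 + 44a − 44c − 307ac − 309c^2 − 34a^2 − 351ac^2 − 108c^3 − 249a^2c − 42a^3

(7b − 1 + 4c + a)(4 − 7b + 9c + 6a)(−8 − 7a − 3c)
= (28b − 49b^2 + 63bc + 42ab − 4 + 7b − 9c − 6a + 16c − 28bc + 36c^2 + 24ac + 4a − 7ab + 9ac + 6a^2)(−8 − 7a − 3c)    [distributive law]
= (35b − 49b^2 + 35bc + 35ab − 4 + 7c − 2a + 36c^2 + 33ac + 6a^2)(−8 − 7a − 3c)    [combine like terms]
= −280b − 245ab − 105bc + 392b^2 + 343ab^2 + 147b^2c − 280bc − 245abc − 105bc^2 − 280ab − 245a^2b − 105abc + 32 + 28a + 12c − 56c − 49ac − 21c^2 + 16a + 14a^2 + 6ac − 288c^2 − 252ac^2 − 108c^3 − 264ac − 231a^2c − 99ac^2 − 48a^2 − 42a^3 − 18a^2c    [distributive law]
= −280b − 525ab − 385bc + 392b^2 + 343ab^2 + 147b^2c − 350abc − 105bc^2 − 245a^2b + 32 + 44a − 44c − 307ac − 309c^2 − 34a^2 − 351ac^2 − 108c^3 − 249a^2c − 42a^3    [combine like terms]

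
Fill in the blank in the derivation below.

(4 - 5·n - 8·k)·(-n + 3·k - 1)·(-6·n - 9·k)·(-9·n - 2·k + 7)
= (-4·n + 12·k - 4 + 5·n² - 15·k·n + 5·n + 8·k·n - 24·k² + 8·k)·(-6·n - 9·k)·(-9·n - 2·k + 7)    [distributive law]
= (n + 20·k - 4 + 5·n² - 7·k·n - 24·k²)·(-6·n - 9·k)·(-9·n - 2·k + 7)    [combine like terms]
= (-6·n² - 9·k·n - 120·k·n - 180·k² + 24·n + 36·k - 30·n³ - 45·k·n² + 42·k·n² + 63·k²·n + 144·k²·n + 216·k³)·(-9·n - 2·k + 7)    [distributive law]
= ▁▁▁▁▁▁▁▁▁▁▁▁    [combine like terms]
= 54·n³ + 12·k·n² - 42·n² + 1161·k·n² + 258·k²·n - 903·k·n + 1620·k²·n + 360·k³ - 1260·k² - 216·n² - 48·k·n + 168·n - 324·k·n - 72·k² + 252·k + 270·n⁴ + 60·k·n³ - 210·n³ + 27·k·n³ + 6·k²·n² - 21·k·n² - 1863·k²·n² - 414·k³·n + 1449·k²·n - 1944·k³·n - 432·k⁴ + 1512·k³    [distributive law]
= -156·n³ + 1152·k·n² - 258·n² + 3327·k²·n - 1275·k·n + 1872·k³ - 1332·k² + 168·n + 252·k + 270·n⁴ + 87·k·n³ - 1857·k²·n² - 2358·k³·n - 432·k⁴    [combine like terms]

Applying combine like terms to the line above:

(-6·n² - 129·k·n - 180·k² + 24·n + 36·k - 30·n³ - 3·k·n² + 207·k²·n + 216·k³)·(-9·n - 2·k + 7)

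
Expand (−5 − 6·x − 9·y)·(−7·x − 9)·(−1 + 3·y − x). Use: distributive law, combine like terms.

−134·x + 123·x·y − 131·x^2 − 45 + 54·y + 63·x^2·y − 42·x^3 + 189·x·y^2 + 243·y^2

(−5 − 6·x − 9·y)·(−7·x − 9)·(−1 + 3·y − x)
= (35·x + 45 + 42·x^2 + 54·x + 63·x·y + 81·y)·(−1 + 3·y − x)    [distributive law]
= (89·x + 45 + 42·x^2 + 63·x·y + 81·y)·(−1 + 3·y − x)    [combine like terms]
= −89·x + 267·x·y − 89·x^2 − 45 + 135·y − 45·x − 42·x^2 + 126·x^2·y − 42·x^3 − 63·x·y + 189·x·y^2 − 63·x^2·y − 81·y + 243·y^2 − 81·x·y    [distributive law]
= −134·x + 123·x·y − 131·x^2 − 45 + 54·y + 63·x^2·y − 42·x^3 + 189·x·y^2 + 243·y^2    [combine like terms]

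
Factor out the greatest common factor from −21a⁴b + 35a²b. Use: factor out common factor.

7a²b(−3a² + 5)

−21a⁴b + 35a²b
= 7(−3a⁴b + 5a²b)    [factor out 7]
= 7a²b(−3a² + 5)    [factor out a²b]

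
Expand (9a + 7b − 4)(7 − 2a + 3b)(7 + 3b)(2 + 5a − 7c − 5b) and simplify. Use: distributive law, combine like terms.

14a + 2233a² − 3479ac − 1002ab + 2042a²b − 2128abc − 152ab² − 630a³ + 882a²c − 270a³b + 378a²bc + 465a²b² − 273ab²c + 120ab³ + 1330b − 1225bc − 359b² − 1806b²c − 1164b³ − 441b³c − 315b⁴ − 392 + 1372c

(9a + 7b − 4)(7 − 2a + 3b)(7 + 3b)(2 + 5a − 7c − 5b)
= (63a − 18a² + 27ab + 49b − 14ab + 21b² − 28 + 8a − 12b)(7 + 3b)(2 + 5a − 7c − 5b)    [distributive law]
= (71a − 18a² + 13ab + 37b + 21b² − 28)(7 + 3b)(2 + 5a − 7c − 5b)    [combine like terms]
= (497a + 213ab − 126a² − 54a²b + 91ab + 39ab² + 259b + 111b² + 147b² + 63b³ − 196 − 84b)(2 + 5a − 7c − 5b)    [distributive law]
= (497a + 304ab − 126a² − 54a²b + 39ab² + 175b + 258b² + 63b³ − 196)(2 + 5a − 7c − 5b)    [combine like terms]
= 994a + 2485a² − 3479ac − 2485ab + 608ab + 1520a²b − 2128abc − 1520ab² − 252a² − 630a³ + 882a²c + 630a²b − 108a²b − 270a³b + 378a²bc + 270a²b² + 78ab² + 195a²b² − 273ab²c − 195ab³ + 350b + 875ab − 1225bc − 875b² + 516b² + 1290ab² − 1806b²c − 1290b³ + 126b³ + 315ab³ − 441b³c − 315b⁴ − 392 − 980a + 1372c + 980b    [distributive law]
= 14a + 2233a² − 3479ac − 1002ab + 2042a²b − 2128abc − 152ab² − 630a³ + 882a²c − 270a³b + 378a²bc + 465a²b² − 273ab²c + 120ab³ + 1330b − 1225bc − 359b² − 1806b²c − 1164b³ − 441b³c − 315b⁴ − 392 + 1372c    [combine like terms]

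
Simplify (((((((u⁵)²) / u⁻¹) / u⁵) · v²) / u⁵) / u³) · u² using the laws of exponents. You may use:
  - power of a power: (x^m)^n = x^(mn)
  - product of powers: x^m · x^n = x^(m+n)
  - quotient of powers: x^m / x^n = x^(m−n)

(((((((u⁵)²) / u⁻¹) / u⁵) · v²) / u⁵) / u³) · u²
= (((((u¹⁰ / u⁻¹) / u⁵) · v²) / u⁵) / u³) · u²    [power of a power]
= ((((u¹¹ / u⁵) · v²) / u⁵) / u³) · u²    [quotient of powers]
= (((u⁶ · v²) / u⁵) / u³) · u²    [quotient of powers]
= v²    [quotient of powers; product of powers]

v²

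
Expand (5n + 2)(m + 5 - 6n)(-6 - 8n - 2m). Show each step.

(5n + 2)(m + 5 - 6n)(-6 - 8n - 2m)
= (5mn + 25n - 30n^2 + 2m + 10 - 12n)(-6 - 8n - 2m)    [distributive law]
= (5mn + 13n - 30n^2 + 2m + 10)(-6 - 8n - 2m)    [combine like terms]
= -30mn - 40mn^2 - 10m^2n - 78n - 104n^2 - 26mn + 180n^2 + 240n^3 + 60mn^2 - 12m - 16mn - 4m^2 - 60 - 80n - 20m    [distributive law]
= -72mn + 20mn^2 - 10m^2n - 158n + 76n^2 + 240n^3 - 32m - 4m^2 - 60    [combine like terms]

-72mn + 20mn^2 - 10m^2n - 158n + 76n^2 + 240n^3 - 32m - 4m^2 - 60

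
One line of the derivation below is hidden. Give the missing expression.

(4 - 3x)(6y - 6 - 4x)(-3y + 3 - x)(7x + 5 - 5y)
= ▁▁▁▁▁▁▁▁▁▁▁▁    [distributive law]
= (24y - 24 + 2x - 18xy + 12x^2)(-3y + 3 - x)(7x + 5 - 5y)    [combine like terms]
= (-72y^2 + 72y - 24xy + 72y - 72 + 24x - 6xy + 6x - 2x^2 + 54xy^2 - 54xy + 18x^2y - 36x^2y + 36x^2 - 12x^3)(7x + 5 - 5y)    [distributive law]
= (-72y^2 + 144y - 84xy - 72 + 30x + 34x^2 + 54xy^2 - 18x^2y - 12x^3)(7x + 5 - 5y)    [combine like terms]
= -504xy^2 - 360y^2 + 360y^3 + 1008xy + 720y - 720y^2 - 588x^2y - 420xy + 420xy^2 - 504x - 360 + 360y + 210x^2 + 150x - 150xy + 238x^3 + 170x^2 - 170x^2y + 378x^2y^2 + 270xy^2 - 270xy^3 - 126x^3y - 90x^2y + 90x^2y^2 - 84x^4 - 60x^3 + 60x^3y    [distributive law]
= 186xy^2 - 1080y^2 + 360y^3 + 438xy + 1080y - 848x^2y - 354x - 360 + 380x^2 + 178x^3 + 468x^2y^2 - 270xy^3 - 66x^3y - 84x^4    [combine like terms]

Applying distributive law to the line above:

(24y - 24 - 16x - 18xy + 18x + 12x^2)(-3y + 3 - x)(7x + 5 - 5y)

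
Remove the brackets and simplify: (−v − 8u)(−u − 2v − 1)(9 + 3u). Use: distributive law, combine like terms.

156uv + 51u²v + 18v² + 6uv² + 9v + 96u² + 24u³ + 72u

(−v − 8u)(−u − 2v − 1)(9 + 3u)
= (uv + 2v² + v + 8u² + 16uv + 8u)(9 + 3u)    [distributive law]
= (17uv + 2v² + v + 8u² + 8u)(9 + 3u)    [combine like terms]
= 153uv + 51u²v + 18v² + 6uv² + 9v + 3uv + 72u² + 24u³ + 72u + 24u²    [distributive law]
= 156uv + 51u²v + 18v² + 6uv² + 9v + 96u² + 24u³ + 72u    [combine like terms]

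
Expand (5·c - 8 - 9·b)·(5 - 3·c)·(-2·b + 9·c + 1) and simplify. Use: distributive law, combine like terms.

-476·b·c + 426·c^2 - 311·c + 273·b·c^2 - 135·c^3 + 35·b - 40 + 90·b^2 - 54·b^2·c

(5·c - 8 - 9·b)·(5 - 3·c)·(-2·b + 9·c + 1)
= (25·c - 15·c^2 - 40 + 24·c - 45·b + 27·b·c)·(-2·b + 9·c + 1)    [distributive law]
= (49·c - 15·c^2 - 40 - 45·b + 27·b·c)·(-2·b + 9·c + 1)    [combine like terms]
= -98·b·c + 441·c^2 + 49·c + 30·b·c^2 - 135·c^3 - 15·c^2 + 80·b - 360·c - 40 + 90·b^2 - 405·b·c - 45·b - 54·b^2·c + 243·b·c^2 + 27·b·c    [distributive law]
= -476·b·c + 426·c^2 - 311·c + 273·b·c^2 - 135·c^3 + 35·b - 40 + 90·b^2 - 54·b^2·c    [combine like terms]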